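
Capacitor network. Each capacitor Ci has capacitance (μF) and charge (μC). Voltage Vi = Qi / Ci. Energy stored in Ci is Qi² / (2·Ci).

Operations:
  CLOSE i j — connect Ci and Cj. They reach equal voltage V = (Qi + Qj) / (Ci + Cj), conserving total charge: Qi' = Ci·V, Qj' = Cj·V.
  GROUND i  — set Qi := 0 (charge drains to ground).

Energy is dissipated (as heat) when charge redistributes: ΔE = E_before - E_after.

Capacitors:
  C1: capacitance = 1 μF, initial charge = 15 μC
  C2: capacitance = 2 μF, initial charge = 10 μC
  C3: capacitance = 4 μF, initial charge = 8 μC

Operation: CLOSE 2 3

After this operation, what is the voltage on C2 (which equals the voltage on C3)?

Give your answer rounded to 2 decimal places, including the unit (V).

Initial: C1(1μF, Q=15μC, V=15.00V), C2(2μF, Q=10μC, V=5.00V), C3(4μF, Q=8μC, V=2.00V)
Op 1: CLOSE 2-3: Q_total=18.00, C_total=6.00, V=3.00; Q2=6.00, Q3=12.00; dissipated=6.000

Answer: 3.00 V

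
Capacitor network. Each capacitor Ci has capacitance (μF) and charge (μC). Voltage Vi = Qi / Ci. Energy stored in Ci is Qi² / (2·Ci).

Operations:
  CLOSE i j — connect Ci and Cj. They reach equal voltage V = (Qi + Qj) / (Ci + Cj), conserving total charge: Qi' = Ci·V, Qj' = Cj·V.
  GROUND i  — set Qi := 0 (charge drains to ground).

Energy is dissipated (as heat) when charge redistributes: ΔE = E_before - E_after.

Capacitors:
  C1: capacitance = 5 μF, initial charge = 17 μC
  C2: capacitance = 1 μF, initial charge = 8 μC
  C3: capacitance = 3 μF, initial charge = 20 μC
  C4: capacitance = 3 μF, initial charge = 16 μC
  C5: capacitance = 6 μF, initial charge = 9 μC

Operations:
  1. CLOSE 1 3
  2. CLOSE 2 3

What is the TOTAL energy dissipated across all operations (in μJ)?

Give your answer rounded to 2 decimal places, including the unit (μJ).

Initial: C1(5μF, Q=17μC, V=3.40V), C2(1μF, Q=8μC, V=8.00V), C3(3μF, Q=20μC, V=6.67V), C4(3μF, Q=16μC, V=5.33V), C5(6μF, Q=9μC, V=1.50V)
Op 1: CLOSE 1-3: Q_total=37.00, C_total=8.00, V=4.62; Q1=23.12, Q3=13.88; dissipated=10.004
Op 2: CLOSE 2-3: Q_total=21.88, C_total=4.00, V=5.47; Q2=5.47, Q3=16.41; dissipated=4.271
Total dissipated: 14.276 μJ

Answer: 14.28 μJ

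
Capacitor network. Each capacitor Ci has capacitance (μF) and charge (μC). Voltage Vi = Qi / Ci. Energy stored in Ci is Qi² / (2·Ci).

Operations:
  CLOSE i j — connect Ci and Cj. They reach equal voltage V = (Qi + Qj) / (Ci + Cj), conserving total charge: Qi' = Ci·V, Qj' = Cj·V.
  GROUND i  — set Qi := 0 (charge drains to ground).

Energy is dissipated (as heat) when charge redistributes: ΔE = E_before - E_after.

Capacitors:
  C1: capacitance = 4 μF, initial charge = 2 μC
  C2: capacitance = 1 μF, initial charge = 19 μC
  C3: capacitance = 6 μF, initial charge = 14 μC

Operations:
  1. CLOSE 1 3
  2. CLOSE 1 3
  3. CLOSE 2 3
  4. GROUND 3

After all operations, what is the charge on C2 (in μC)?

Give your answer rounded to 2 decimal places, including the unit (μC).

Initial: C1(4μF, Q=2μC, V=0.50V), C2(1μF, Q=19μC, V=19.00V), C3(6μF, Q=14μC, V=2.33V)
Op 1: CLOSE 1-3: Q_total=16.00, C_total=10.00, V=1.60; Q1=6.40, Q3=9.60; dissipated=4.033
Op 2: CLOSE 1-3: Q_total=16.00, C_total=10.00, V=1.60; Q1=6.40, Q3=9.60; dissipated=0.000
Op 3: CLOSE 2-3: Q_total=28.60, C_total=7.00, V=4.09; Q2=4.09, Q3=24.51; dissipated=129.754
Op 4: GROUND 3: Q3=0; energy lost=50.079
Final charges: Q1=6.40, Q2=4.09, Q3=0.00

Answer: 4.09 μC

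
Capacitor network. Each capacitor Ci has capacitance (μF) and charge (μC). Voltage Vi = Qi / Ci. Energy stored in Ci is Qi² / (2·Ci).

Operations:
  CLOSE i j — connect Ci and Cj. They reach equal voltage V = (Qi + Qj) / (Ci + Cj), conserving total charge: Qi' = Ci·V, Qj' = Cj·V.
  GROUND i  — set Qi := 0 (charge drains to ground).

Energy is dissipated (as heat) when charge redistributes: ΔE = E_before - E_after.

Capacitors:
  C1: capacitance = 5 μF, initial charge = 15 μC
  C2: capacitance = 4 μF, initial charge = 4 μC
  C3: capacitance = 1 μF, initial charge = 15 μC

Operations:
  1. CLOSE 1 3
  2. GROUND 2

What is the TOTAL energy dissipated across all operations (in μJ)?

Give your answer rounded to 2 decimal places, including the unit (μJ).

Answer: 62.00 μJ

Derivation:
Initial: C1(5μF, Q=15μC, V=3.00V), C2(4μF, Q=4μC, V=1.00V), C3(1μF, Q=15μC, V=15.00V)
Op 1: CLOSE 1-3: Q_total=30.00, C_total=6.00, V=5.00; Q1=25.00, Q3=5.00; dissipated=60.000
Op 2: GROUND 2: Q2=0; energy lost=2.000
Total dissipated: 62.000 μJ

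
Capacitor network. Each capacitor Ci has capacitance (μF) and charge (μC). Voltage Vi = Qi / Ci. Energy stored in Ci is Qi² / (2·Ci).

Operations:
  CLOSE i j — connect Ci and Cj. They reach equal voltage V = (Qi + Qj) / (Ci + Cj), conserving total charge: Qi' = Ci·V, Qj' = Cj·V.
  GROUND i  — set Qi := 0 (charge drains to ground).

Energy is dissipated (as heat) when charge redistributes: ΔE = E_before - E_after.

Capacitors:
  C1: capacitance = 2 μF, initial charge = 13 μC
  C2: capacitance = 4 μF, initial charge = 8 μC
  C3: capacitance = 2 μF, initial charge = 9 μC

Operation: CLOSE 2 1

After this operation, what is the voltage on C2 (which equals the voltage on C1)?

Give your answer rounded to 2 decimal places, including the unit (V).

Answer: 3.50 V

Derivation:
Initial: C1(2μF, Q=13μC, V=6.50V), C2(4μF, Q=8μC, V=2.00V), C3(2μF, Q=9μC, V=4.50V)
Op 1: CLOSE 2-1: Q_total=21.00, C_total=6.00, V=3.50; Q2=14.00, Q1=7.00; dissipated=13.500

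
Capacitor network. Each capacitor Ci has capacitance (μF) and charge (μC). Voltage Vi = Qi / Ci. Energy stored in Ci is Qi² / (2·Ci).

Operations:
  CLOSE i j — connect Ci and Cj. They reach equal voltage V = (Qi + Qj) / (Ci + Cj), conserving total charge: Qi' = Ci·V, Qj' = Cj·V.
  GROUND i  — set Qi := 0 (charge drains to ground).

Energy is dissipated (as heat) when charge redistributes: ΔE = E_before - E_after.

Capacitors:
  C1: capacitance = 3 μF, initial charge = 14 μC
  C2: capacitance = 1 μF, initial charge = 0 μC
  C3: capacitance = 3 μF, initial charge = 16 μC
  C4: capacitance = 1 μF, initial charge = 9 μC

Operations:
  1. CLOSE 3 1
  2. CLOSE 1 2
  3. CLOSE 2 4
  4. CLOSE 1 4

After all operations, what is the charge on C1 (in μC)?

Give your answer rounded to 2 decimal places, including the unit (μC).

Initial: C1(3μF, Q=14μC, V=4.67V), C2(1μF, Q=0μC, V=0.00V), C3(3μF, Q=16μC, V=5.33V), C4(1μF, Q=9μC, V=9.00V)
Op 1: CLOSE 3-1: Q_total=30.00, C_total=6.00, V=5.00; Q3=15.00, Q1=15.00; dissipated=0.333
Op 2: CLOSE 1-2: Q_total=15.00, C_total=4.00, V=3.75; Q1=11.25, Q2=3.75; dissipated=9.375
Op 3: CLOSE 2-4: Q_total=12.75, C_total=2.00, V=6.38; Q2=6.38, Q4=6.38; dissipated=6.891
Op 4: CLOSE 1-4: Q_total=17.62, C_total=4.00, V=4.41; Q1=13.22, Q4=4.41; dissipated=2.584
Final charges: Q1=13.22, Q2=6.38, Q3=15.00, Q4=4.41

Answer: 13.22 μC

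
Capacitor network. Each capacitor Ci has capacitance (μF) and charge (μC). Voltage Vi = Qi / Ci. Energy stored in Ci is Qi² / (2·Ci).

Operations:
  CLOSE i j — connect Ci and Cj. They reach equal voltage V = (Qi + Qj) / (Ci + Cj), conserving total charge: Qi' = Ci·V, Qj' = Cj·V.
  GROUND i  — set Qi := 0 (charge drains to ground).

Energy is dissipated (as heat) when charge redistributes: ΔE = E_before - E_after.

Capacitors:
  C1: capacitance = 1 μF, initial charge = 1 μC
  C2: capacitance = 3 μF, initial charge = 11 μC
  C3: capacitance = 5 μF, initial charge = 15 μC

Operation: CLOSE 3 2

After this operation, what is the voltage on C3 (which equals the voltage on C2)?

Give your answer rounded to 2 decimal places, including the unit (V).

Initial: C1(1μF, Q=1μC, V=1.00V), C2(3μF, Q=11μC, V=3.67V), C3(5μF, Q=15μC, V=3.00V)
Op 1: CLOSE 3-2: Q_total=26.00, C_total=8.00, V=3.25; Q3=16.25, Q2=9.75; dissipated=0.417

Answer: 3.25 V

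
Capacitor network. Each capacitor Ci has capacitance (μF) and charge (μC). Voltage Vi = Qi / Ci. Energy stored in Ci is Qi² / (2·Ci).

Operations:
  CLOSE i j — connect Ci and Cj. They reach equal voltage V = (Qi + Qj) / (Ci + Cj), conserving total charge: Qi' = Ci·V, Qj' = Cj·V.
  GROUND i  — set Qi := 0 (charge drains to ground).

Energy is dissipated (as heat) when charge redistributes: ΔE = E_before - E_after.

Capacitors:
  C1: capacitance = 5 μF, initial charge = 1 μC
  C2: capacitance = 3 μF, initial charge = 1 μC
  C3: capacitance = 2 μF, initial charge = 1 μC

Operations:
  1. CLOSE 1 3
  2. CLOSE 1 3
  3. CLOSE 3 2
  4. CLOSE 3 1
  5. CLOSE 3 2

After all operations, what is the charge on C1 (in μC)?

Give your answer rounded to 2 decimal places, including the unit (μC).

Initial: C1(5μF, Q=1μC, V=0.20V), C2(3μF, Q=1μC, V=0.33V), C3(2μF, Q=1μC, V=0.50V)
Op 1: CLOSE 1-3: Q_total=2.00, C_total=7.00, V=0.29; Q1=1.43, Q3=0.57; dissipated=0.064
Op 2: CLOSE 1-3: Q_total=2.00, C_total=7.00, V=0.29; Q1=1.43, Q3=0.57; dissipated=0.000
Op 3: CLOSE 3-2: Q_total=1.57, C_total=5.00, V=0.31; Q3=0.63, Q2=0.94; dissipated=0.001
Op 4: CLOSE 3-1: Q_total=2.06, C_total=7.00, V=0.29; Q3=0.59, Q1=1.47; dissipated=0.001
Op 5: CLOSE 3-2: Q_total=1.53, C_total=5.00, V=0.31; Q3=0.61, Q2=0.92; dissipated=0.000
Final charges: Q1=1.47, Q2=0.92, Q3=0.61

Answer: 1.47 μC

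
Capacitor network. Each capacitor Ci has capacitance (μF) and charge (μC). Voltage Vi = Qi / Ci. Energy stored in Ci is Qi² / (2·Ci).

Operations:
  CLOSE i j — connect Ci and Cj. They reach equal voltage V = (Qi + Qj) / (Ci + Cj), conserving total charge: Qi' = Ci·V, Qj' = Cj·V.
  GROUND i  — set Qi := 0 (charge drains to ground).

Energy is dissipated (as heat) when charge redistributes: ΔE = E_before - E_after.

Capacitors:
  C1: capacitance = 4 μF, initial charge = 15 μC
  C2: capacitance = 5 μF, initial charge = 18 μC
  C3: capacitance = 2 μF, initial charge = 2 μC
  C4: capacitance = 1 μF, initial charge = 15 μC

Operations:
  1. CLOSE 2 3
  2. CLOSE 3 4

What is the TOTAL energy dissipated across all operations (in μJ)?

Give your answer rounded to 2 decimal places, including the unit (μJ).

Answer: 53.98 μJ

Derivation:
Initial: C1(4μF, Q=15μC, V=3.75V), C2(5μF, Q=18μC, V=3.60V), C3(2μF, Q=2μC, V=1.00V), C4(1μF, Q=15μC, V=15.00V)
Op 1: CLOSE 2-3: Q_total=20.00, C_total=7.00, V=2.86; Q2=14.29, Q3=5.71; dissipated=4.829
Op 2: CLOSE 3-4: Q_total=20.71, C_total=3.00, V=6.90; Q3=13.81, Q4=6.90; dissipated=49.150
Total dissipated: 53.978 μJ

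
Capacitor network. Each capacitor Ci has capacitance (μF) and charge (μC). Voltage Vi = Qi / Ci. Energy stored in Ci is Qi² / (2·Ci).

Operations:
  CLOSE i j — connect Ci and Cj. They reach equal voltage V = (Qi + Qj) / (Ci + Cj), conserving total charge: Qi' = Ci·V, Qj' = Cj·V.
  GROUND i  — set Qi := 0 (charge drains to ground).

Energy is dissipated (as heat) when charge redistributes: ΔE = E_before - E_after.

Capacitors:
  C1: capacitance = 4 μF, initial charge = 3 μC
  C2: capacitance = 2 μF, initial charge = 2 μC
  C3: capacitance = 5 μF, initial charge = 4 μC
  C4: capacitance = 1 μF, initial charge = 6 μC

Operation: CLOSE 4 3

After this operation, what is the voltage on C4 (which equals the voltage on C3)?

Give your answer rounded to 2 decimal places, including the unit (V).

Answer: 1.67 V

Derivation:
Initial: C1(4μF, Q=3μC, V=0.75V), C2(2μF, Q=2μC, V=1.00V), C3(5μF, Q=4μC, V=0.80V), C4(1μF, Q=6μC, V=6.00V)
Op 1: CLOSE 4-3: Q_total=10.00, C_total=6.00, V=1.67; Q4=1.67, Q3=8.33; dissipated=11.267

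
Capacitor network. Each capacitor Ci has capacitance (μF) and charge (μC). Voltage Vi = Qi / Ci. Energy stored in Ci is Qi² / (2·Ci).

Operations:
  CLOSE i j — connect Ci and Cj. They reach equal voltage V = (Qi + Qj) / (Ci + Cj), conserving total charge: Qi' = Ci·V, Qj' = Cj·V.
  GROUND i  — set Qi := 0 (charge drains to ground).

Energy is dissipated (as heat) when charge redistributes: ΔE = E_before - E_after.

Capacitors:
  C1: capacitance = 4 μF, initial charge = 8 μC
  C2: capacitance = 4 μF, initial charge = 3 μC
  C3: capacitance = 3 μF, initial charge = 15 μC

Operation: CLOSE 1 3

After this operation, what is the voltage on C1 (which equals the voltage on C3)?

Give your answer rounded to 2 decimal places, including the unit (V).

Initial: C1(4μF, Q=8μC, V=2.00V), C2(4μF, Q=3μC, V=0.75V), C3(3μF, Q=15μC, V=5.00V)
Op 1: CLOSE 1-3: Q_total=23.00, C_total=7.00, V=3.29; Q1=13.14, Q3=9.86; dissipated=7.714

Answer: 3.29 V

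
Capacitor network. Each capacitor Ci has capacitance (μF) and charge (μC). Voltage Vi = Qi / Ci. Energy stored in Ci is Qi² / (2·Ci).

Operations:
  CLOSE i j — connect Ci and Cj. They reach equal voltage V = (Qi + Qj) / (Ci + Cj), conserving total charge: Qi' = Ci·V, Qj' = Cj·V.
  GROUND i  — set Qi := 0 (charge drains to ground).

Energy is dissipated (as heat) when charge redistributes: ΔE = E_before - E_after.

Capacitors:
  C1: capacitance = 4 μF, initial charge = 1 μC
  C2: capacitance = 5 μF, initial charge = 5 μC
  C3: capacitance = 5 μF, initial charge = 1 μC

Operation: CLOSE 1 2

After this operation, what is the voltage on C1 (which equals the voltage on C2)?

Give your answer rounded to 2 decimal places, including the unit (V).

Initial: C1(4μF, Q=1μC, V=0.25V), C2(5μF, Q=5μC, V=1.00V), C3(5μF, Q=1μC, V=0.20V)
Op 1: CLOSE 1-2: Q_total=6.00, C_total=9.00, V=0.67; Q1=2.67, Q2=3.33; dissipated=0.625

Answer: 0.67 V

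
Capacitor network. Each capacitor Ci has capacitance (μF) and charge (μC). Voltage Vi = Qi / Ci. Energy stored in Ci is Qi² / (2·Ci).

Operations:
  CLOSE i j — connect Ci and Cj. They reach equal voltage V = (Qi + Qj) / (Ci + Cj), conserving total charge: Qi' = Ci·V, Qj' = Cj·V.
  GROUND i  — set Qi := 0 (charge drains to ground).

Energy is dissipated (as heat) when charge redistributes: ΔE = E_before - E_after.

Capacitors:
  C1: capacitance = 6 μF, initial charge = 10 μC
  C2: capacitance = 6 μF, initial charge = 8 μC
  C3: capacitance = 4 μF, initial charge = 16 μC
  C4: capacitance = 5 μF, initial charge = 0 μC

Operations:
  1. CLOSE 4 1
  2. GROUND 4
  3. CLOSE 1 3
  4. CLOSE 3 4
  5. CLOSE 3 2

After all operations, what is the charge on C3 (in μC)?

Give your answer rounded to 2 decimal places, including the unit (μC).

Initial: C1(6μF, Q=10μC, V=1.67V), C2(6μF, Q=8μC, V=1.33V), C3(4μF, Q=16μC, V=4.00V), C4(5μF, Q=0μC, V=0.00V)
Op 1: CLOSE 4-1: Q_total=10.00, C_total=11.00, V=0.91; Q4=4.55, Q1=5.45; dissipated=3.788
Op 2: GROUND 4: Q4=0; energy lost=2.066
Op 3: CLOSE 1-3: Q_total=21.45, C_total=10.00, V=2.15; Q1=12.87, Q3=8.58; dissipated=11.464
Op 4: CLOSE 3-4: Q_total=8.58, C_total=9.00, V=0.95; Q3=3.81, Q4=4.77; dissipated=5.114
Op 5: CLOSE 3-2: Q_total=11.81, C_total=10.00, V=1.18; Q3=4.73, Q2=7.09; dissipated=0.173
Final charges: Q1=12.87, Q2=7.09, Q3=4.73, Q4=4.77

Answer: 4.73 μC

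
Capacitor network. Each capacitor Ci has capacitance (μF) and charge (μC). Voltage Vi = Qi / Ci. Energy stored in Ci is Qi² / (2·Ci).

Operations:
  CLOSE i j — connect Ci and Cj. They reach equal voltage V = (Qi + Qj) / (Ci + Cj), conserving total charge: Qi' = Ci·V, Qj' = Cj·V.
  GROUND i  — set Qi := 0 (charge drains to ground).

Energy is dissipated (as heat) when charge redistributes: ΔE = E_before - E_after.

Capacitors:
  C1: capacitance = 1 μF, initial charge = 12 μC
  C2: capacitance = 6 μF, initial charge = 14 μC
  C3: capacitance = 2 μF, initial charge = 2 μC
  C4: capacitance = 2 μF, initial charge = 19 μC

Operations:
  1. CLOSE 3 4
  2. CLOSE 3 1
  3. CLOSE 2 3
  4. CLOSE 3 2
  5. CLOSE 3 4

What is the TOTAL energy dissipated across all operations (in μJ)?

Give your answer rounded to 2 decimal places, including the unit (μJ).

Initial: C1(1μF, Q=12μC, V=12.00V), C2(6μF, Q=14μC, V=2.33V), C3(2μF, Q=2μC, V=1.00V), C4(2μF, Q=19μC, V=9.50V)
Op 1: CLOSE 3-4: Q_total=21.00, C_total=4.00, V=5.25; Q3=10.50, Q4=10.50; dissipated=36.125
Op 2: CLOSE 3-1: Q_total=22.50, C_total=3.00, V=7.50; Q3=15.00, Q1=7.50; dissipated=15.188
Op 3: CLOSE 2-3: Q_total=29.00, C_total=8.00, V=3.62; Q2=21.75, Q3=7.25; dissipated=20.021
Op 4: CLOSE 3-2: Q_total=29.00, C_total=8.00, V=3.62; Q3=7.25, Q2=21.75; dissipated=0.000
Op 5: CLOSE 3-4: Q_total=17.75, C_total=4.00, V=4.44; Q3=8.88, Q4=8.88; dissipated=1.320
Total dissipated: 72.654 μJ

Answer: 72.65 μJ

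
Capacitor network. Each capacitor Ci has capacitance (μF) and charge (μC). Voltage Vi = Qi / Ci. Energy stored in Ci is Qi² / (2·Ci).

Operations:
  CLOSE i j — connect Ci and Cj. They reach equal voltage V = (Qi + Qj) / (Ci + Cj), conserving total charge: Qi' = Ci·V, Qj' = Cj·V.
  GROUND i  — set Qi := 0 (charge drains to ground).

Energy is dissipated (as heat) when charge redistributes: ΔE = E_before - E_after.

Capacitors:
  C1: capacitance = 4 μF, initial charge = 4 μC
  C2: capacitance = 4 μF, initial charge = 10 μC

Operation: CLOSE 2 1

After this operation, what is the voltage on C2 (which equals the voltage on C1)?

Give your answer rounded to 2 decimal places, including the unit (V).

Answer: 1.75 V

Derivation:
Initial: C1(4μF, Q=4μC, V=1.00V), C2(4μF, Q=10μC, V=2.50V)
Op 1: CLOSE 2-1: Q_total=14.00, C_total=8.00, V=1.75; Q2=7.00, Q1=7.00; dissipated=2.250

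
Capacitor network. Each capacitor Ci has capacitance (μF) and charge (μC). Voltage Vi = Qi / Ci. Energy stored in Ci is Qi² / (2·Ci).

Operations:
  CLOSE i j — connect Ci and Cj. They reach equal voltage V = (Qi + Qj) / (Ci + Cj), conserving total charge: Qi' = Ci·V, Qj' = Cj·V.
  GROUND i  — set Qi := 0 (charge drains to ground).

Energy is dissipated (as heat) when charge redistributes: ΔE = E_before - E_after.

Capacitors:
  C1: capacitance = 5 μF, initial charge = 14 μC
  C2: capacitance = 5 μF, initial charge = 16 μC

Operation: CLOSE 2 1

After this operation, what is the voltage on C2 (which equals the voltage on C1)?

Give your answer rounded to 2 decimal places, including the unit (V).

Initial: C1(5μF, Q=14μC, V=2.80V), C2(5μF, Q=16μC, V=3.20V)
Op 1: CLOSE 2-1: Q_total=30.00, C_total=10.00, V=3.00; Q2=15.00, Q1=15.00; dissipated=0.200

Answer: 3.00 V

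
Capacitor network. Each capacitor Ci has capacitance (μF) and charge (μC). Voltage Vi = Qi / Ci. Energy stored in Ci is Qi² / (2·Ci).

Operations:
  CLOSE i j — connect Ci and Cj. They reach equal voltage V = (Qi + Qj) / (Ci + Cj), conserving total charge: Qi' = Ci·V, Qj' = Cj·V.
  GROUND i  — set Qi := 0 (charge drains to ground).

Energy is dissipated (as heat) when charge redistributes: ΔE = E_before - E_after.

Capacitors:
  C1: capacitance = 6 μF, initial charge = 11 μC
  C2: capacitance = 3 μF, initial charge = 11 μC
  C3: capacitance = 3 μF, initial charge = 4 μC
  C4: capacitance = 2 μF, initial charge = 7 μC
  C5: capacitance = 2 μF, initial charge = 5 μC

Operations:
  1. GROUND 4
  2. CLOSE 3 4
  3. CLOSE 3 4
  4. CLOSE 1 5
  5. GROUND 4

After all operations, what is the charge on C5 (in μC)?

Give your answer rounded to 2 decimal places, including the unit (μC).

Answer: 4.00 μC

Derivation:
Initial: C1(6μF, Q=11μC, V=1.83V), C2(3μF, Q=11μC, V=3.67V), C3(3μF, Q=4μC, V=1.33V), C4(2μF, Q=7μC, V=3.50V), C5(2μF, Q=5μC, V=2.50V)
Op 1: GROUND 4: Q4=0; energy lost=12.250
Op 2: CLOSE 3-4: Q_total=4.00, C_total=5.00, V=0.80; Q3=2.40, Q4=1.60; dissipated=1.067
Op 3: CLOSE 3-4: Q_total=4.00, C_total=5.00, V=0.80; Q3=2.40, Q4=1.60; dissipated=0.000
Op 4: CLOSE 1-5: Q_total=16.00, C_total=8.00, V=2.00; Q1=12.00, Q5=4.00; dissipated=0.333
Op 5: GROUND 4: Q4=0; energy lost=0.640
Final charges: Q1=12.00, Q2=11.00, Q3=2.40, Q4=0.00, Q5=4.00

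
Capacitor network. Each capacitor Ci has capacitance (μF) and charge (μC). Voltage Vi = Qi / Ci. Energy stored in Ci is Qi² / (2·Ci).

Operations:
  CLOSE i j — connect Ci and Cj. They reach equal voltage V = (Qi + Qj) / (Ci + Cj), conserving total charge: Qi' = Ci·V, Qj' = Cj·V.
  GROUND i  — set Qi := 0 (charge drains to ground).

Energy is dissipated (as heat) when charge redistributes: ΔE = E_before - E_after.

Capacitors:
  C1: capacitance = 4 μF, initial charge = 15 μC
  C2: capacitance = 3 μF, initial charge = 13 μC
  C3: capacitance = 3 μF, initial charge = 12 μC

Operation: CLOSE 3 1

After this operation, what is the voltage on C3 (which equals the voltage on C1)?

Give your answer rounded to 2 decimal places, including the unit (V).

Answer: 3.86 V

Derivation:
Initial: C1(4μF, Q=15μC, V=3.75V), C2(3μF, Q=13μC, V=4.33V), C3(3μF, Q=12μC, V=4.00V)
Op 1: CLOSE 3-1: Q_total=27.00, C_total=7.00, V=3.86; Q3=11.57, Q1=15.43; dissipated=0.054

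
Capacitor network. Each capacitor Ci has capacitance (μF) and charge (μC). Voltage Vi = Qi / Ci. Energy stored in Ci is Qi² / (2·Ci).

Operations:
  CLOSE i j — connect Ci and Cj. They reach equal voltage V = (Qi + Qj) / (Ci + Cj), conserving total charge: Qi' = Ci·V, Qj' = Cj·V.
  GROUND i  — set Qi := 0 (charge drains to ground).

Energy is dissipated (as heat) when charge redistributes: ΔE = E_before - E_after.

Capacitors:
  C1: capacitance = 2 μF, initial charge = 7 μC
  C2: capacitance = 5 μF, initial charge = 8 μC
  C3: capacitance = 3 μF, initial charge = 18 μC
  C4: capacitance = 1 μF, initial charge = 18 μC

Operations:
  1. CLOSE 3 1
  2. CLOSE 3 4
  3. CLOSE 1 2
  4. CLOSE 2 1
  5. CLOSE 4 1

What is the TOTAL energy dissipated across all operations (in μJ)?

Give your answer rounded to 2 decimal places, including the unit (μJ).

Answer: 86.13 μJ

Derivation:
Initial: C1(2μF, Q=7μC, V=3.50V), C2(5μF, Q=8μC, V=1.60V), C3(3μF, Q=18μC, V=6.00V), C4(1μF, Q=18μC, V=18.00V)
Op 1: CLOSE 3-1: Q_total=25.00, C_total=5.00, V=5.00; Q3=15.00, Q1=10.00; dissipated=3.750
Op 2: CLOSE 3-4: Q_total=33.00, C_total=4.00, V=8.25; Q3=24.75, Q4=8.25; dissipated=63.375
Op 3: CLOSE 1-2: Q_total=18.00, C_total=7.00, V=2.57; Q1=5.14, Q2=12.86; dissipated=8.257
Op 4: CLOSE 2-1: Q_total=18.00, C_total=7.00, V=2.57; Q2=12.86, Q1=5.14; dissipated=0.000
Op 5: CLOSE 4-1: Q_total=13.39, C_total=3.00, V=4.46; Q4=4.46, Q1=8.93; dissipated=10.749
Total dissipated: 86.131 μJ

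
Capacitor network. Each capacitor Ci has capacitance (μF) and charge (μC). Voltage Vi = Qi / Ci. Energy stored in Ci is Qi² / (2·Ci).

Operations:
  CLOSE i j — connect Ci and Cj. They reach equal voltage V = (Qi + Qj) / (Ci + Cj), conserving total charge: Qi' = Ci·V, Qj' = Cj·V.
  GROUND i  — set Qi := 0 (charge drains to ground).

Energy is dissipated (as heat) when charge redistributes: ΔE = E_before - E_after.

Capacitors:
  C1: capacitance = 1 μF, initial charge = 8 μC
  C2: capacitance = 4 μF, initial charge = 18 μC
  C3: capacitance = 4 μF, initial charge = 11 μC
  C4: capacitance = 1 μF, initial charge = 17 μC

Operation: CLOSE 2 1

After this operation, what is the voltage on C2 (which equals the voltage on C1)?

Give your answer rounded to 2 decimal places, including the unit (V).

Answer: 5.20 V

Derivation:
Initial: C1(1μF, Q=8μC, V=8.00V), C2(4μF, Q=18μC, V=4.50V), C3(4μF, Q=11μC, V=2.75V), C4(1μF, Q=17μC, V=17.00V)
Op 1: CLOSE 2-1: Q_total=26.00, C_total=5.00, V=5.20; Q2=20.80, Q1=5.20; dissipated=4.900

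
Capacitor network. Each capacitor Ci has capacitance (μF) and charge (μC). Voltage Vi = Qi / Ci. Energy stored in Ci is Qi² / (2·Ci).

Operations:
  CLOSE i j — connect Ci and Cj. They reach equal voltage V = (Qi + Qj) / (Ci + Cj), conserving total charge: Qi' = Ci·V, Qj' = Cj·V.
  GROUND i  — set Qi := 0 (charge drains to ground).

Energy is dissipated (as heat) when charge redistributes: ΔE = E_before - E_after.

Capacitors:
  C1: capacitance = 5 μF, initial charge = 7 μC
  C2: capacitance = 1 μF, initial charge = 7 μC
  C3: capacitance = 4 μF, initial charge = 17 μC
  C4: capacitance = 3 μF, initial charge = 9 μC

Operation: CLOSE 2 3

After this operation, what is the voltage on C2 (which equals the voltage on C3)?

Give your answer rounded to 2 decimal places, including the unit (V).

Answer: 4.80 V

Derivation:
Initial: C1(5μF, Q=7μC, V=1.40V), C2(1μF, Q=7μC, V=7.00V), C3(4μF, Q=17μC, V=4.25V), C4(3μF, Q=9μC, V=3.00V)
Op 1: CLOSE 2-3: Q_total=24.00, C_total=5.00, V=4.80; Q2=4.80, Q3=19.20; dissipated=3.025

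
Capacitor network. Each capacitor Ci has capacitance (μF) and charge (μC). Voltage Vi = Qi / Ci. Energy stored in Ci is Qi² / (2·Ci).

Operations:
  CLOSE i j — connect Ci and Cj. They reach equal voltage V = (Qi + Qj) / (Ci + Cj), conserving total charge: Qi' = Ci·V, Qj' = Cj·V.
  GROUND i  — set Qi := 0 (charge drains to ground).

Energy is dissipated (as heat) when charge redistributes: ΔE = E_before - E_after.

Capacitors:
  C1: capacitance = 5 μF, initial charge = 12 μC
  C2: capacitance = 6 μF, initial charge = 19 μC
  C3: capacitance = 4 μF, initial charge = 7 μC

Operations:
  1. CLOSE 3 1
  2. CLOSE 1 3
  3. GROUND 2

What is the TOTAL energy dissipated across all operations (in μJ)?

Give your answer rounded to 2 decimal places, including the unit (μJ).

Initial: C1(5μF, Q=12μC, V=2.40V), C2(6μF, Q=19μC, V=3.17V), C3(4μF, Q=7μC, V=1.75V)
Op 1: CLOSE 3-1: Q_total=19.00, C_total=9.00, V=2.11; Q3=8.44, Q1=10.56; dissipated=0.469
Op 2: CLOSE 1-3: Q_total=19.00, C_total=9.00, V=2.11; Q1=10.56, Q3=8.44; dissipated=0.000
Op 3: GROUND 2: Q2=0; energy lost=30.083
Total dissipated: 30.553 μJ

Answer: 30.55 μJ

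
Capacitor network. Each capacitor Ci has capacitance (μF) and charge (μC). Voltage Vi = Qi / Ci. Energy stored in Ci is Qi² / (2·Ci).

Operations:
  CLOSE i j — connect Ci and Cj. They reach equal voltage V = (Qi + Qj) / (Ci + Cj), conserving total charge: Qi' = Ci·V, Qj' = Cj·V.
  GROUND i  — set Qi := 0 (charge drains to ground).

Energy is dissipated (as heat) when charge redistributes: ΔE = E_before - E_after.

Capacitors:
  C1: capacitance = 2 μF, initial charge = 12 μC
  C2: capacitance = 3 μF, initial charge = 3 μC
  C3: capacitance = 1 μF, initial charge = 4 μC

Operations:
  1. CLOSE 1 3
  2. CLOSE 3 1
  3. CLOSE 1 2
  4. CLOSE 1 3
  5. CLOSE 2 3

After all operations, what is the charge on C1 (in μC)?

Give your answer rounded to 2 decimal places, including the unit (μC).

Initial: C1(2μF, Q=12μC, V=6.00V), C2(3μF, Q=3μC, V=1.00V), C3(1μF, Q=4μC, V=4.00V)
Op 1: CLOSE 1-3: Q_total=16.00, C_total=3.00, V=5.33; Q1=10.67, Q3=5.33; dissipated=1.333
Op 2: CLOSE 3-1: Q_total=16.00, C_total=3.00, V=5.33; Q3=5.33, Q1=10.67; dissipated=0.000
Op 3: CLOSE 1-2: Q_total=13.67, C_total=5.00, V=2.73; Q1=5.47, Q2=8.20; dissipated=11.267
Op 4: CLOSE 1-3: Q_total=10.80, C_total=3.00, V=3.60; Q1=7.20, Q3=3.60; dissipated=2.253
Op 5: CLOSE 2-3: Q_total=11.80, C_total=4.00, V=2.95; Q2=8.85, Q3=2.95; dissipated=0.282
Final charges: Q1=7.20, Q2=8.85, Q3=2.95

Answer: 7.20 μC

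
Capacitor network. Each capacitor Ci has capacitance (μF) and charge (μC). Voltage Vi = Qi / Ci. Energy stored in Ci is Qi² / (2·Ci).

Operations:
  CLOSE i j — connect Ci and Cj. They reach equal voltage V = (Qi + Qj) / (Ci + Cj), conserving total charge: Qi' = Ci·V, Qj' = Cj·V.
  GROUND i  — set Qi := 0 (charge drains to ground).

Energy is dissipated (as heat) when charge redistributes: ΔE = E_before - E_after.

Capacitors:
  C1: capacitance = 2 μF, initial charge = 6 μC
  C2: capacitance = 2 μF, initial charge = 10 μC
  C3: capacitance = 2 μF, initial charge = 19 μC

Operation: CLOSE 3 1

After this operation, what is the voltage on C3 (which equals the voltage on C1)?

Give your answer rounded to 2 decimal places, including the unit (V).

Answer: 6.25 V

Derivation:
Initial: C1(2μF, Q=6μC, V=3.00V), C2(2μF, Q=10μC, V=5.00V), C3(2μF, Q=19μC, V=9.50V)
Op 1: CLOSE 3-1: Q_total=25.00, C_total=4.00, V=6.25; Q3=12.50, Q1=12.50; dissipated=21.125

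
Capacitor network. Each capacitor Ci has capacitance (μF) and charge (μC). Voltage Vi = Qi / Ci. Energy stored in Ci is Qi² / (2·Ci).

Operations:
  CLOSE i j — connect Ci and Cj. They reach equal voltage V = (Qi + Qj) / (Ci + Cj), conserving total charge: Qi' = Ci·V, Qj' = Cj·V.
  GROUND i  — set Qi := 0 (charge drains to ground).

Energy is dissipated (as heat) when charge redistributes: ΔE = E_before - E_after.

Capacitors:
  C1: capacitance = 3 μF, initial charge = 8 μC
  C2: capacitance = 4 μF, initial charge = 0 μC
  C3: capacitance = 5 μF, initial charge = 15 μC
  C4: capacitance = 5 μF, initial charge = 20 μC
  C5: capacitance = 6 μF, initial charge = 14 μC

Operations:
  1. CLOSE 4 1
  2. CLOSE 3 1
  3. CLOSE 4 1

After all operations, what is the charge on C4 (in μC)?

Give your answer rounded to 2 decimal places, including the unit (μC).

Answer: 16.91 μC

Derivation:
Initial: C1(3μF, Q=8μC, V=2.67V), C2(4μF, Q=0μC, V=0.00V), C3(5μF, Q=15μC, V=3.00V), C4(5μF, Q=20μC, V=4.00V), C5(6μF, Q=14μC, V=2.33V)
Op 1: CLOSE 4-1: Q_total=28.00, C_total=8.00, V=3.50; Q4=17.50, Q1=10.50; dissipated=1.667
Op 2: CLOSE 3-1: Q_total=25.50, C_total=8.00, V=3.19; Q3=15.94, Q1=9.56; dissipated=0.234
Op 3: CLOSE 4-1: Q_total=27.06, C_total=8.00, V=3.38; Q4=16.91, Q1=10.15; dissipated=0.092
Final charges: Q1=10.15, Q2=0.00, Q3=15.94, Q4=16.91, Q5=14.00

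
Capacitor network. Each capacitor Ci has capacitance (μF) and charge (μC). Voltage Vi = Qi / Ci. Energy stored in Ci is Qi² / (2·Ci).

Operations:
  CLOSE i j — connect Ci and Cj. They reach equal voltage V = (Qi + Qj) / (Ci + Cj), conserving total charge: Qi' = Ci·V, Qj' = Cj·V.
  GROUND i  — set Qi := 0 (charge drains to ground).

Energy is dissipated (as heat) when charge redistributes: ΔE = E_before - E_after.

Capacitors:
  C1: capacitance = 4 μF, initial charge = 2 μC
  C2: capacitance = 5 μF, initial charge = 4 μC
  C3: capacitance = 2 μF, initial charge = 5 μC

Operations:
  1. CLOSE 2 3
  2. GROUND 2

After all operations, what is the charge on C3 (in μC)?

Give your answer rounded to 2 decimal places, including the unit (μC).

Initial: C1(4μF, Q=2μC, V=0.50V), C2(5μF, Q=4μC, V=0.80V), C3(2μF, Q=5μC, V=2.50V)
Op 1: CLOSE 2-3: Q_total=9.00, C_total=7.00, V=1.29; Q2=6.43, Q3=2.57; dissipated=2.064
Op 2: GROUND 2: Q2=0; energy lost=4.133
Final charges: Q1=2.00, Q2=0.00, Q3=2.57

Answer: 2.57 μC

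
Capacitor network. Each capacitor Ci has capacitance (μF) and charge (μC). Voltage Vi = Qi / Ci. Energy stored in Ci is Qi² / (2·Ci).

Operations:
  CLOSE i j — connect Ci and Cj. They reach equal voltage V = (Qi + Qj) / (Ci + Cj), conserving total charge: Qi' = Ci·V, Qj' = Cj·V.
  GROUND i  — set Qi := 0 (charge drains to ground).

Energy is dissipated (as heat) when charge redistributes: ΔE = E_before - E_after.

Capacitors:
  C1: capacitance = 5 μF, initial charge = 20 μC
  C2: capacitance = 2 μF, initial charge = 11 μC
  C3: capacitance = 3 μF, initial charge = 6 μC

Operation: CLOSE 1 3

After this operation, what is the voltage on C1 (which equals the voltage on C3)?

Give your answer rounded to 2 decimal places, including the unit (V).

Answer: 3.25 V

Derivation:
Initial: C1(5μF, Q=20μC, V=4.00V), C2(2μF, Q=11μC, V=5.50V), C3(3μF, Q=6μC, V=2.00V)
Op 1: CLOSE 1-3: Q_total=26.00, C_total=8.00, V=3.25; Q1=16.25, Q3=9.75; dissipated=3.750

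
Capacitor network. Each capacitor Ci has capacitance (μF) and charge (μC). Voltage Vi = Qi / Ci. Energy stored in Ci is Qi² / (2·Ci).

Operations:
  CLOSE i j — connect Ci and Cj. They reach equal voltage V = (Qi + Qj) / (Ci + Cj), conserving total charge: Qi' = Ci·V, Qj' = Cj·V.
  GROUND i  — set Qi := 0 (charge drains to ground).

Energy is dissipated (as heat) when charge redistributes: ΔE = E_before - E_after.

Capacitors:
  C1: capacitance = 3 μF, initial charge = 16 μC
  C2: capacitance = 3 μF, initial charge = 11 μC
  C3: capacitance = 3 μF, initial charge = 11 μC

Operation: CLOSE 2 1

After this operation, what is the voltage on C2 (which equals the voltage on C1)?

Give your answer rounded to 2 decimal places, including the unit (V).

Initial: C1(3μF, Q=16μC, V=5.33V), C2(3μF, Q=11μC, V=3.67V), C3(3μF, Q=11μC, V=3.67V)
Op 1: CLOSE 2-1: Q_total=27.00, C_total=6.00, V=4.50; Q2=13.50, Q1=13.50; dissipated=2.083

Answer: 4.50 V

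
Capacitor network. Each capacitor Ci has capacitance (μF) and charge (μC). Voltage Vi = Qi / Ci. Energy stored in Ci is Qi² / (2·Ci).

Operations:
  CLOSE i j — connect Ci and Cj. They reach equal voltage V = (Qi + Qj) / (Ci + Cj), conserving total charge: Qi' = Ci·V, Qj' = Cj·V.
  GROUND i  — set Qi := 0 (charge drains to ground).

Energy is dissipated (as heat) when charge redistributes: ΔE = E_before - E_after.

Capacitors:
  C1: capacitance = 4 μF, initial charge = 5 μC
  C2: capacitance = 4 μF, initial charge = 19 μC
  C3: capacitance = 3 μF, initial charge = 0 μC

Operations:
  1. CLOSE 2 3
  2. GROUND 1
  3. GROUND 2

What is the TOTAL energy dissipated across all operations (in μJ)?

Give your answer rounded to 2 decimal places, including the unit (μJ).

Initial: C1(4μF, Q=5μC, V=1.25V), C2(4μF, Q=19μC, V=4.75V), C3(3μF, Q=0μC, V=0.00V)
Op 1: CLOSE 2-3: Q_total=19.00, C_total=7.00, V=2.71; Q2=10.86, Q3=8.14; dissipated=19.339
Op 2: GROUND 1: Q1=0; energy lost=3.125
Op 3: GROUND 2: Q2=0; energy lost=14.735
Total dissipated: 37.199 μJ

Answer: 37.20 μJ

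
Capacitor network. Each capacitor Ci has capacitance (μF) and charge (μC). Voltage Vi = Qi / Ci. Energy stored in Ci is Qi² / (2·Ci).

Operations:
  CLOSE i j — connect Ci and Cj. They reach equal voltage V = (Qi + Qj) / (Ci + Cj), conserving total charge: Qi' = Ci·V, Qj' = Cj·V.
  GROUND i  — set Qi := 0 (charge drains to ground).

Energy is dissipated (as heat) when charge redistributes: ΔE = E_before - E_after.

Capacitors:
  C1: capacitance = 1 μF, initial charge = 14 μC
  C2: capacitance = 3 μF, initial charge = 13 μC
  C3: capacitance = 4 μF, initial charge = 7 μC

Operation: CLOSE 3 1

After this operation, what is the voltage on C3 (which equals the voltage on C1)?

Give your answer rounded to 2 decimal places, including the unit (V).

Initial: C1(1μF, Q=14μC, V=14.00V), C2(3μF, Q=13μC, V=4.33V), C3(4μF, Q=7μC, V=1.75V)
Op 1: CLOSE 3-1: Q_total=21.00, C_total=5.00, V=4.20; Q3=16.80, Q1=4.20; dissipated=60.025

Answer: 4.20 V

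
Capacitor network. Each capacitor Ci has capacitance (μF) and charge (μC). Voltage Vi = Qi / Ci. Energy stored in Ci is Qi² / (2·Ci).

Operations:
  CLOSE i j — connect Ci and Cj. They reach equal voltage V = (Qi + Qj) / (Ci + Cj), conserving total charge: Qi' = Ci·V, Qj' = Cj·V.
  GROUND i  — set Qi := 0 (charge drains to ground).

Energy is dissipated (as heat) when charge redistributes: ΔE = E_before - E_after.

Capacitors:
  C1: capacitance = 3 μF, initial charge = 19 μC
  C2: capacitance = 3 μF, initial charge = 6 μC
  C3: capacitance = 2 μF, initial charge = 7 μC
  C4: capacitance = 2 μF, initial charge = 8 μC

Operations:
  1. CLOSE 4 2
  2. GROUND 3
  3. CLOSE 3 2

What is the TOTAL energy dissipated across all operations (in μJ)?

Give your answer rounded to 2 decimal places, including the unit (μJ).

Initial: C1(3μF, Q=19μC, V=6.33V), C2(3μF, Q=6μC, V=2.00V), C3(2μF, Q=7μC, V=3.50V), C4(2μF, Q=8μC, V=4.00V)
Op 1: CLOSE 4-2: Q_total=14.00, C_total=5.00, V=2.80; Q4=5.60, Q2=8.40; dissipated=2.400
Op 2: GROUND 3: Q3=0; energy lost=12.250
Op 3: CLOSE 3-2: Q_total=8.40, C_total=5.00, V=1.68; Q3=3.36, Q2=5.04; dissipated=4.704
Total dissipated: 19.354 μJ

Answer: 19.35 μJ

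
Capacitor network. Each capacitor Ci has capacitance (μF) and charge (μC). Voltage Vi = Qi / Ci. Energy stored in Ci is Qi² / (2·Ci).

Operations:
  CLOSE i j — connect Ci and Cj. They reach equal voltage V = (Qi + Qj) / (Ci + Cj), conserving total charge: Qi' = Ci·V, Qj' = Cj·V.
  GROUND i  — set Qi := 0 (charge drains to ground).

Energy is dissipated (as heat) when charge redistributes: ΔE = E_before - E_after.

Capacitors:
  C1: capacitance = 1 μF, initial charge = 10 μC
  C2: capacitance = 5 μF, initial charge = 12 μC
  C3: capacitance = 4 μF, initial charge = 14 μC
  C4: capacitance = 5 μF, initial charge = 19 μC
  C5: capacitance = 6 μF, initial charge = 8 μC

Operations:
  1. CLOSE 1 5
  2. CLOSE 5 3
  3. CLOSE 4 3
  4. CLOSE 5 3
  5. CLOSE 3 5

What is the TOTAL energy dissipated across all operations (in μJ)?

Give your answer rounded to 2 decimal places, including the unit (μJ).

Answer: 34.31 μJ

Derivation:
Initial: C1(1μF, Q=10μC, V=10.00V), C2(5μF, Q=12μC, V=2.40V), C3(4μF, Q=14μC, V=3.50V), C4(5μF, Q=19μC, V=3.80V), C5(6μF, Q=8μC, V=1.33V)
Op 1: CLOSE 1-5: Q_total=18.00, C_total=7.00, V=2.57; Q1=2.57, Q5=15.43; dissipated=32.190
Op 2: CLOSE 5-3: Q_total=29.43, C_total=10.00, V=2.94; Q5=17.66, Q3=11.77; dissipated=1.035
Op 3: CLOSE 4-3: Q_total=30.77, C_total=9.00, V=3.42; Q4=17.10, Q3=13.68; dissipated=0.816
Op 4: CLOSE 5-3: Q_total=31.33, C_total=10.00, V=3.13; Q5=18.80, Q3=12.53; dissipated=0.272
Op 5: CLOSE 3-5: Q_total=31.33, C_total=10.00, V=3.13; Q3=12.53, Q5=18.80; dissipated=0.000
Total dissipated: 34.314 μJ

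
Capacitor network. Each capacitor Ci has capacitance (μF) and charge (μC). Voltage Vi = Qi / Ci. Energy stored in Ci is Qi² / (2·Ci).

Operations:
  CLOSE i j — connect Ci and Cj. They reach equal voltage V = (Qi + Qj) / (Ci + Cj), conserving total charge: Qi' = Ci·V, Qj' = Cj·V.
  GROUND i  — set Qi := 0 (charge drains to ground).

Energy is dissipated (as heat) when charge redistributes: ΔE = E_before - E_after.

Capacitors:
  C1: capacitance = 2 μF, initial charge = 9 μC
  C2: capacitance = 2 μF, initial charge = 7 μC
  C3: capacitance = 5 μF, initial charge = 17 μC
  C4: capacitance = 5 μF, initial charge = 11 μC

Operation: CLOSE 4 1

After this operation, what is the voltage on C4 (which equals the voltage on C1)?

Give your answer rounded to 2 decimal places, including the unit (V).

Answer: 2.86 V

Derivation:
Initial: C1(2μF, Q=9μC, V=4.50V), C2(2μF, Q=7μC, V=3.50V), C3(5μF, Q=17μC, V=3.40V), C4(5μF, Q=11μC, V=2.20V)
Op 1: CLOSE 4-1: Q_total=20.00, C_total=7.00, V=2.86; Q4=14.29, Q1=5.71; dissipated=3.779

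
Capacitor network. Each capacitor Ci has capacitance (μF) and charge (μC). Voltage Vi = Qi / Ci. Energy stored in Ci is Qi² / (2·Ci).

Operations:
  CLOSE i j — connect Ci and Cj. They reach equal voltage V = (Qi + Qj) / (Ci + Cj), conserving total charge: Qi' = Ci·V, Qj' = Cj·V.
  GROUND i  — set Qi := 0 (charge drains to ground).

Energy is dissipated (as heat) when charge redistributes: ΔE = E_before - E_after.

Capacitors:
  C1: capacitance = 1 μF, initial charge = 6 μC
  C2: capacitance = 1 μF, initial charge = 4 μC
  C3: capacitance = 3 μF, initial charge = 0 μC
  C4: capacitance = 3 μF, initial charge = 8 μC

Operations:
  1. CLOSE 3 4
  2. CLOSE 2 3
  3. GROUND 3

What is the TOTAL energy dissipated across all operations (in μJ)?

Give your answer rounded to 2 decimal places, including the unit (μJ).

Initial: C1(1μF, Q=6μC, V=6.00V), C2(1μF, Q=4μC, V=4.00V), C3(3μF, Q=0μC, V=0.00V), C4(3μF, Q=8μC, V=2.67V)
Op 1: CLOSE 3-4: Q_total=8.00, C_total=6.00, V=1.33; Q3=4.00, Q4=4.00; dissipated=5.333
Op 2: CLOSE 2-3: Q_total=8.00, C_total=4.00, V=2.00; Q2=2.00, Q3=6.00; dissipated=2.667
Op 3: GROUND 3: Q3=0; energy lost=6.000
Total dissipated: 14.000 μJ

Answer: 14.00 μJ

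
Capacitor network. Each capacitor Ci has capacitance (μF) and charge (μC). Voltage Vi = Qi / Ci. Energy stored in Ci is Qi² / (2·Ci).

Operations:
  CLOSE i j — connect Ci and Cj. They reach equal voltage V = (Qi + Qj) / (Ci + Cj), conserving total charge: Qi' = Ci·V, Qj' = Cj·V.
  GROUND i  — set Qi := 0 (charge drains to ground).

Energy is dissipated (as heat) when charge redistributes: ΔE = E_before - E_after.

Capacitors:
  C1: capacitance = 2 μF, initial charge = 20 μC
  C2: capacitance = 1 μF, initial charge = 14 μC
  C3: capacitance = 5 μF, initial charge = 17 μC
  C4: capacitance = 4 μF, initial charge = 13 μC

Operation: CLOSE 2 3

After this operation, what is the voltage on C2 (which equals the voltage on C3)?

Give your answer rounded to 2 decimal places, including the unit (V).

Answer: 5.17 V

Derivation:
Initial: C1(2μF, Q=20μC, V=10.00V), C2(1μF, Q=14μC, V=14.00V), C3(5μF, Q=17μC, V=3.40V), C4(4μF, Q=13μC, V=3.25V)
Op 1: CLOSE 2-3: Q_total=31.00, C_total=6.00, V=5.17; Q2=5.17, Q3=25.83; dissipated=46.817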